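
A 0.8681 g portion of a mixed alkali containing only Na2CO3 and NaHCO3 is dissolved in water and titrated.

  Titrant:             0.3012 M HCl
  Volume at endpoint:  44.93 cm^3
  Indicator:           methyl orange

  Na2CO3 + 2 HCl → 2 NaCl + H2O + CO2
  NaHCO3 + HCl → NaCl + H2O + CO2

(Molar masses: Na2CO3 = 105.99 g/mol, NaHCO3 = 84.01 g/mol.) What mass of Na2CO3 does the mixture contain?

0.4593 g

n(HCl) = 0.04493 × 0.3012 = 0.01353 mol
Let x = n(Na2CO3), y = n(NaHCO3).
Titrant: 2x + 1y = 0.01353;  mass: 105.99x + 84.01y = 0.8681
Solving, x = 4.333 × 10^-3 mol, y = 4.866 × 10^-3 mol
mass of Na2CO3 = 4.333 × 10^-3 × 105.99 = 0.4593 g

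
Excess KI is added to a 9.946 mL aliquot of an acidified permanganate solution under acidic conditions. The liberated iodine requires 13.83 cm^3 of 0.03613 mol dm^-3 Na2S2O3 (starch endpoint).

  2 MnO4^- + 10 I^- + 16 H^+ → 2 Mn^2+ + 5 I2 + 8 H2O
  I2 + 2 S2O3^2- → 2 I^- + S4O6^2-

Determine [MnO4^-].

0.01005 mol/L

n(S2O3^2-) = 0.01383 × 0.03613 = 4.997 × 10^-4 mol
n(I2) = n(S2O3^2-)/2 = 2.498 × 10^-4 mol
From the 2:5 ratio, n(MnO4^-) in the aliquot = 2/5 × 2.498 × 10^-4 = 9.994 × 10^-5 mol
[MnO4^-] = 9.994 × 10^-5 / 0.009946 = 0.01005 mol/L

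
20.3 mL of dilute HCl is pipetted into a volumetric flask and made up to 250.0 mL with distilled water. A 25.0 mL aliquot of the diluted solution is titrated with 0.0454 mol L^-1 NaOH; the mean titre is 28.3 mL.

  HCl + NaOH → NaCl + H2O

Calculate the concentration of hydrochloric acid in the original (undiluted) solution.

n(NaOH) = 0.0283 × 0.0454 = 1.28 × 10^-3 mol
n(HCl) in the aliquot = 1.28 × 10^-3 mol (1:1 ratio)
[HCl]_dilute = 1.28 × 10^-3 / 0.0250 = 0.0514 mol/L
Dilution factor = 250.0 / 20.3 = 12.32
[HCl]_stock = 0.0514 × 12.32 = 0.633 mol/L

0.633 mol/L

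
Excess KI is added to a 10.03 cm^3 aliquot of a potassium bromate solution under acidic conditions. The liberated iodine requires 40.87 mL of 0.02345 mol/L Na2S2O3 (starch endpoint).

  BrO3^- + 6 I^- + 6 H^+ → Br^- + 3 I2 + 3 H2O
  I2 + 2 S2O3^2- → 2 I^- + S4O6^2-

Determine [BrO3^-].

n(S2O3^2-) = 0.04087 × 0.02345 = 9.584 × 10^-4 mol
n(I2) = n(S2O3^2-)/2 = 4.792 × 10^-4 mol
From the 1:3 ratio, n(BrO3^-) in the aliquot = 1/3 × 4.792 × 10^-4 = 1.597 × 10^-4 mol
[BrO3^-] = 1.597 × 10^-4 / 0.01003 = 0.01593 mol/L

0.01593 mol/L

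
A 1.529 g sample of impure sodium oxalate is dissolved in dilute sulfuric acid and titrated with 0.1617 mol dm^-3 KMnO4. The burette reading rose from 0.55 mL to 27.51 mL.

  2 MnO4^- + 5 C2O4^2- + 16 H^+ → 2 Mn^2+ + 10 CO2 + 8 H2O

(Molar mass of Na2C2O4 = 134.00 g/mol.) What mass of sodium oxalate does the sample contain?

1.460 g

n(KMnO4) = 0.02696 L × 0.1617 mol/L = 4.359 × 10^-3 mol
From the 5:2 ratio, n(Na2C2O4) = 5/2 × 4.359 × 10^-3 = 0.01090 mol
mass of Na2C2O4 = 0.01090 × 134.00 g/mol = 1.460 g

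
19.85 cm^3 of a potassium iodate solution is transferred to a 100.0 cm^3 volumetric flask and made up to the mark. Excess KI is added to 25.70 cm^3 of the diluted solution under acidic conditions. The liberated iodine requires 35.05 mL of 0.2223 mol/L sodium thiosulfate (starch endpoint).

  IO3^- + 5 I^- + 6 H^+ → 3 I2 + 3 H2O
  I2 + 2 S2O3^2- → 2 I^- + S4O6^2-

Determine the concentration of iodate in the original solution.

n(S2O3^2-) = 0.03505 × 0.2223 = 7.792 × 10^-3 mol
n(I2) = n(S2O3^2-)/2 = 3.896 × 10^-3 mol
From the 1:3 ratio, n(IO3^-) in the aliquot = 1/3 × 3.896 × 10^-3 = 1.299 × 10^-3 mol
[IO3^-]_dilute = 1.299 × 10^-3 / 0.02570 = 0.05053 mol/L
[IO3^-]_original = 0.05053 × 100.0/19.85 = 0.2546 mol/L

0.2546 mol/L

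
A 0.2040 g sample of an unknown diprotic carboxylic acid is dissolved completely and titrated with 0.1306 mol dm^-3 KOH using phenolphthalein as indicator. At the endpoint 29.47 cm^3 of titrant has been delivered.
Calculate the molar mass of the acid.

106.0 g/mol

n(KOH) = 0.02947 L × 0.1306 mol/L = 3.849 × 10^-3 mol
From the 1:2 ratio, n(H2A) = 1/2 × 3.849 × 10^-3 = 1.924 × 10^-3 mol
M = m / n = 0.2040 g / 1.924 × 10^-3 mol = 106.0 g/mol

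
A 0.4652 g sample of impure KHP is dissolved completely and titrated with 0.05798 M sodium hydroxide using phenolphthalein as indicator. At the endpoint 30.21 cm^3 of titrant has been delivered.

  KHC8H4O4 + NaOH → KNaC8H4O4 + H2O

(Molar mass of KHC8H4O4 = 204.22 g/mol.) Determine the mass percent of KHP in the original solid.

n(NaOH) = 0.03021 L × 0.05798 mol/L = 1.752 × 10^-3 mol
n(KHC8H4O4) = 1.752 × 10^-3 mol (1:1 ratio)
mass of KHC8H4O4 = 1.752 × 10^-3 × 204.22 g/mol = 0.3577 g
% KHC8H4O4 = 0.3577 / 0.4652 × 100 = 76.89 %

76.89 %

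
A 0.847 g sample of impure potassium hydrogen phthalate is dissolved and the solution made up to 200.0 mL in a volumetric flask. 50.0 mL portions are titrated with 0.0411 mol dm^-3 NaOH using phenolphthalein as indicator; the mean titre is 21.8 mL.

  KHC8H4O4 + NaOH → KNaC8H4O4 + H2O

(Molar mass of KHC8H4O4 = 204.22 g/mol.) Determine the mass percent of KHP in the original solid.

n(NaOH) per titration = 0.0218 × 0.0411 = 8.96 × 10^-4 mol
n(KHC8H4O4) in each aliquot = 8.96 × 10^-4 mol (1:1 ratio)
n(KHC8H4O4) in the whole flask = 8.96 × 10^-4 × 200.0/50.0 = 3.58 × 10^-3 mol
mass of KHC8H4O4 = 3.58 × 10^-3 × 204.22 = 0.732 g
% KHC8H4O4 = 0.732 / 0.847 × 100 = 86.4 %

86.4 %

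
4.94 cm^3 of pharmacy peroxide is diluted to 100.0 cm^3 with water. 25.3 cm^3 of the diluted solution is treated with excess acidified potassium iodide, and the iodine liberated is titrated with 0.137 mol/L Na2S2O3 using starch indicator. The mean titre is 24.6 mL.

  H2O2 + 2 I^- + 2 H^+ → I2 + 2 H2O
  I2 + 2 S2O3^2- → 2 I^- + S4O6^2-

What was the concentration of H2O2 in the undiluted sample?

1.35 mol/L

n(S2O3^2-) = 0.0246 × 0.137 = 3.37 × 10^-3 mol
n(I2) = n(S2O3^2-)/2 = 1.69 × 10^-3 mol
n(H2O2) in the aliquot = 1.69 × 10^-3 mol (1:1 ratio)
[H2O2]_dilute = 1.69 × 10^-3 / 0.0253 = 0.0666 mol/L
[H2O2]_original = 0.0666 × 100.0/4.94 = 1.35 mol/L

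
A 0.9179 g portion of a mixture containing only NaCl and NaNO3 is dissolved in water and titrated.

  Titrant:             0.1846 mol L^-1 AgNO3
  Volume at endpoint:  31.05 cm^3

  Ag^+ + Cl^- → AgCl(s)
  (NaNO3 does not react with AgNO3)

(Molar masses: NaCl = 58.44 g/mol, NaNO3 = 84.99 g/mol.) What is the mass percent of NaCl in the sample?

36.49 %

n(AgNO3) = 0.03105 × 0.1846 = 5.732 × 10^-3 mol
Let x = n(NaCl), y = n(NaNO3).
Titrant: 1x = 5.732 × 10^-3;  mass: 58.44x + 84.99y = 0.9179
Solving, x = 5.732 × 10^-3 mol, y = 6.859 × 10^-3 mol
mass of NaCl = 5.732 × 10^-3 × 58.44 = 0.3350 g
% NaCl = 0.3350 / 0.9179 × 100 = 36.49 %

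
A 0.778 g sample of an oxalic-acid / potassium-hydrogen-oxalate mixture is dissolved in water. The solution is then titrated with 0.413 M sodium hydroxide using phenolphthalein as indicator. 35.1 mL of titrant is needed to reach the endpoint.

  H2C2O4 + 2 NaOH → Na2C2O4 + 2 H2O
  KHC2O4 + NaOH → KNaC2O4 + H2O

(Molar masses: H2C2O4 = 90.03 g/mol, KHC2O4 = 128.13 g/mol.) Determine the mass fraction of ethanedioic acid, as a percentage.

75.1 %

n(NaOH) = 0.0351 × 0.413 = 0.0145 mol
Let x = n(H2C2O4), y = n(KHC2O4).
Titrant: 2x + 1y = 0.0145;  mass: 90.03x + 128.13y = 0.778
Solving, x = 6.49 × 10^-3 mol, y = 1.51 × 10^-3 mol
mass of H2C2O4 = 6.49 × 10^-3 × 90.03 = 0.585 g
% H2C2O4 = 0.585 / 0.778 × 100 = 75.1 %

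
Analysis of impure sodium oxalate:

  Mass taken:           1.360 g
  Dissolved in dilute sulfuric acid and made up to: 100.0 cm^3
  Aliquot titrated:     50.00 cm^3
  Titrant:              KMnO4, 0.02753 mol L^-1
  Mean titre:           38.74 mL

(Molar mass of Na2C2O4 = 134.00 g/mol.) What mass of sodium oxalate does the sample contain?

2 MnO4^- + 5 C2O4^2- + 16 H^+ → 2 Mn^2+ + 10 CO2 + 8 H2O
n(KMnO4) per titration = 0.03874 × 0.02753 = 1.067 × 10^-3 mol
From the 5:2 ratio, n(Na2C2O4) in each aliquot = 5/2 × 1.067 × 10^-3 = 2.666 × 10^-3 mol
n(Na2C2O4) in the whole flask = 2.666 × 10^-3 × 100.0/50.00 = 5.333 × 10^-3 mol
mass of Na2C2O4 = 5.333 × 10^-3 × 134.00 = 0.7146 g

0.7146 g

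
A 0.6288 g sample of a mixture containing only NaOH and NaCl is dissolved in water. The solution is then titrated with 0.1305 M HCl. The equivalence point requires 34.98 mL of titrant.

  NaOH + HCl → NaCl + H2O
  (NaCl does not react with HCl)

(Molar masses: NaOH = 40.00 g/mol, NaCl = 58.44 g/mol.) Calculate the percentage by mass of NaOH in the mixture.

29.04 %

n(HCl) = 0.03498 × 0.1305 = 4.565 × 10^-3 mol
Let x = n(NaOH), y = n(NaCl).
Titrant: 1x = 4.565 × 10^-3;  mass: 40.00x + 58.44y = 0.6288
Solving, x = 4.565 × 10^-3 mol, y = 7.635 × 10^-3 mol
mass of NaOH = 4.565 × 10^-3 × 40.00 = 0.1826 g
% NaOH = 0.1826 / 0.6288 × 100 = 29.04 %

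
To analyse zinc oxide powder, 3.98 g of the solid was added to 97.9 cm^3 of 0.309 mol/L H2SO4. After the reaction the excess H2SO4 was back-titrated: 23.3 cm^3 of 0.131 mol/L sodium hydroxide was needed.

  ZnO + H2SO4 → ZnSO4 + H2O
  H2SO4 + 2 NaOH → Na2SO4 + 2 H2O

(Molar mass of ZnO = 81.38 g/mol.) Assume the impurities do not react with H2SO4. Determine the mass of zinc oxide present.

n(H2SO4) added = 0.0979 × 0.309 = 0.0303 mol
n(NaOH) used in back-titration = 0.0233 × 0.131 = 3.05 × 10^-3 mol
From the 1:2 ratio, n(H2SO4) left over = 1/2 × 3.05 × 10^-3 = 1.53 × 10^-3 mol
n(H2SO4) consumed by analyte = 0.0303 − 1.53 × 10^-3 = 0.0287 mol
n(ZnO) = 0.0287 mol (1:1 ratio)
mass of ZnO = 0.0287 × 81.38 = 2.34 g

2.34 g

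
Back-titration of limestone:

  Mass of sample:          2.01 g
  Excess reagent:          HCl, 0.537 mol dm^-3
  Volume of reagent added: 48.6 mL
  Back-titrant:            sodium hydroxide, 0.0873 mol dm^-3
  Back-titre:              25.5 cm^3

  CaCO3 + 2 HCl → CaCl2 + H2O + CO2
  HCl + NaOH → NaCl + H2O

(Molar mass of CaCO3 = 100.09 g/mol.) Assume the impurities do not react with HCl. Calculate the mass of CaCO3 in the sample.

n(HCl) added = 0.0486 × 0.537 = 0.0261 mol
n(NaOH) used in back-titration = 0.0255 × 0.0873 = 2.23 × 10^-3 mol
n(HCl) left over = 2.23 × 10^-3 mol (1:1 ratio)
n(HCl) consumed by analyte = 0.0261 − 2.23 × 10^-3 = 0.0239 mol
From the 1:2 ratio, n(CaCO3) = 1/2 × 0.0239 = 0.0119 mol
mass of CaCO3 = 0.0119 × 100.09 = 1.19 g

1.19 g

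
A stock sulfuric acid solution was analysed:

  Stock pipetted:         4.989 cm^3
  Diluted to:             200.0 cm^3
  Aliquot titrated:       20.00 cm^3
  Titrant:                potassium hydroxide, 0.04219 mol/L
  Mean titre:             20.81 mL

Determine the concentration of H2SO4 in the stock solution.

H2SO4 + 2 KOH → K2SO4 + 2 H2O
n(KOH) = 0.02081 × 0.04219 = 8.780 × 10^-4 mol
From the 1:2 ratio, n(H2SO4) in the aliquot = 1/2 × 8.780 × 10^-4 = 4.390 × 10^-4 mol
[H2SO4]_dilute = 4.390 × 10^-4 / 0.02000 = 0.02195 mol/L
Dilution factor = 200.0 / 4.989 = 40.09
[H2SO4]_stock = 0.02195 × 40.09 = 0.8799 mol/L

0.8799 mol/L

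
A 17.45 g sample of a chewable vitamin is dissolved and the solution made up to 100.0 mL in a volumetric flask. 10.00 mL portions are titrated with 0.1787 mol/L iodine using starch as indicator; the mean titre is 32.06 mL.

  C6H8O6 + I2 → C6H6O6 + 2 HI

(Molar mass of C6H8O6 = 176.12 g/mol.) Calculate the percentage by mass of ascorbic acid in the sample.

57.82 %

n(I2) per titration = 0.03206 × 0.1787 = 5.729 × 10^-3 mol
n(C6H8O6) in each aliquot = 5.729 × 10^-3 mol (1:1 ratio)
n(C6H8O6) in the whole flask = 5.729 × 10^-3 × 100.0/10.00 = 0.05729 mol
mass of C6H8O6 = 0.05729 × 176.12 = 10.09 g
% C6H8O6 = 10.09 / 17.45 × 100 = 57.82 %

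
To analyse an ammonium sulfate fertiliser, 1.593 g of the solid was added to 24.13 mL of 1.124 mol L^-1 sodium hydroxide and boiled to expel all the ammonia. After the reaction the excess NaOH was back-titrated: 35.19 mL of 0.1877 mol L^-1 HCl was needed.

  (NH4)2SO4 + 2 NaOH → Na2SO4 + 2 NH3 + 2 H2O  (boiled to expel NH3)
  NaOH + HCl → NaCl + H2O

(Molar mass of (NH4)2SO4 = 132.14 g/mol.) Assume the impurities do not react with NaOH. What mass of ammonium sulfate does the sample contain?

n(NaOH) added = 0.02413 × 1.124 = 0.02712 mol
n(HCl) used in back-titration = 0.03519 × 0.1877 = 6.605 × 10^-3 mol
n(NaOH) left over = 6.605 × 10^-3 mol (1:1 ratio)
n(NaOH) consumed by analyte = 0.02712 − 6.605 × 10^-3 = 0.02052 mol
From the 1:2 ratio, n((NH4)2SO4) = 1/2 × 0.02052 = 0.01026 mol
mass of (NH4)2SO4 = 0.01026 × 132.14 = 1.356 g

1.356 g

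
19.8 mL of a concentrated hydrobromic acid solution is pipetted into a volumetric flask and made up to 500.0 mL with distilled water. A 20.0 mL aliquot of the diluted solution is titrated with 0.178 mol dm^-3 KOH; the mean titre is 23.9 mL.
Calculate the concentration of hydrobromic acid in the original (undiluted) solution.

5.37 mol/L

HBr + KOH → KBr + H2O
n(KOH) = 0.0239 × 0.178 = 4.25 × 10^-3 mol
n(HBr) in the aliquot = 4.25 × 10^-3 mol (1:1 ratio)
[HBr]_dilute = 4.25 × 10^-3 / 0.0200 = 0.213 mol/L
Dilution factor = 500.0 / 19.8 = 25.25
[HBr]_stock = 0.213 × 25.25 = 5.37 mol/L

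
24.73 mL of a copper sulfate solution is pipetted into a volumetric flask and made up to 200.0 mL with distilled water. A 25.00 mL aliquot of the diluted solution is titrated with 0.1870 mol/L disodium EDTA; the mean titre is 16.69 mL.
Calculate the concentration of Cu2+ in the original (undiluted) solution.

1.010 mol/L

Cu^2+ + EDTA^4- → [Cu(EDTA)]^2-
n(EDTA) = 0.01669 × 0.1870 = 3.121 × 10^-3 mol
n(Cu2+) in the aliquot = 3.121 × 10^-3 mol (1:1 ratio)
[Cu2+]_dilute = 3.121 × 10^-3 / 0.02500 = 0.1248 mol/L
Dilution factor = 200.0 / 24.73 = 8.087
[Cu2+]_stock = 0.1248 × 8.087 = 1.010 mol/L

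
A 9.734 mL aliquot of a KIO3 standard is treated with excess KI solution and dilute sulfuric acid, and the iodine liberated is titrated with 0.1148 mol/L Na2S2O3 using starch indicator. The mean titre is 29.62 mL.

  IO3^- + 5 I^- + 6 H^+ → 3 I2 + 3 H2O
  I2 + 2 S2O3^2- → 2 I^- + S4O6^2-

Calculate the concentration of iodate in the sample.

0.05822 mol/L

n(S2O3^2-) = 0.02962 × 0.1148 = 3.400 × 10^-3 mol
n(I2) = n(S2O3^2-)/2 = 1.700 × 10^-3 mol
From the 1:3 ratio, n(IO3^-) in the aliquot = 1/3 × 1.700 × 10^-3 = 5.667 × 10^-4 mol
[IO3^-] = 5.667 × 10^-4 / 0.009734 = 0.05822 mol/L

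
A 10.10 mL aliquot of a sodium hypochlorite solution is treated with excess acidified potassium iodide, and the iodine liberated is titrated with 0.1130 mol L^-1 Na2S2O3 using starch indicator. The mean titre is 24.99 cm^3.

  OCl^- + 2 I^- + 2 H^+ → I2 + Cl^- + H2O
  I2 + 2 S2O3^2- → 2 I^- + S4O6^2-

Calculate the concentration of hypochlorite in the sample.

n(S2O3^2-) = 0.02499 × 0.1130 = 2.824 × 10^-3 mol
n(I2) = n(S2O3^2-)/2 = 1.412 × 10^-3 mol
n(OCl^-) in the aliquot = 1.412 × 10^-3 mol (1:1 ratio)
[OCl^-] = 1.412 × 10^-3 / 0.01010 = 0.1398 mol/L

0.1398 mol/L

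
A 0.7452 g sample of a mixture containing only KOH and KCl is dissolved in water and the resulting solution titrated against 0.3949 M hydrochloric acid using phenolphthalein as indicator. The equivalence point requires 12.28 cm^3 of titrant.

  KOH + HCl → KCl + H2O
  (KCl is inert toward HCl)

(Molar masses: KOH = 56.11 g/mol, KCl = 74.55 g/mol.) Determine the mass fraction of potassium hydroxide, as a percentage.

36.51 %

n(HCl) = 0.01228 × 0.3949 = 4.849 × 10^-3 mol
Let x = n(KOH), y = n(KCl).
Titrant: 1x = 4.849 × 10^-3;  mass: 56.11x + 74.55y = 0.7452
Solving, x = 4.849 × 10^-3 mol, y = 6.346 × 10^-3 mol
mass of KOH = 4.849 × 10^-3 × 56.11 = 0.2721 g
% KOH = 0.2721 / 0.7452 × 100 = 36.51 %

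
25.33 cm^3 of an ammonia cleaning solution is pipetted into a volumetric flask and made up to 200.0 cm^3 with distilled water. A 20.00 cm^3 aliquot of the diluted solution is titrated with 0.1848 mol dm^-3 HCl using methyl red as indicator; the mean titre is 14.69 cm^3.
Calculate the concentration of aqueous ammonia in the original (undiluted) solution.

NH3 + HCl → NH4Cl
n(HCl) = 0.01469 × 0.1848 = 2.715 × 10^-3 mol
n(NH3) in the aliquot = 2.715 × 10^-3 mol (1:1 ratio)
[NH3]_dilute = 2.715 × 10^-3 / 0.02000 = 0.1357 mol/L
Dilution factor = 200.0 / 25.33 = 7.896
[NH3]_stock = 0.1357 × 7.896 = 1.072 mol/L

1.072 mol/L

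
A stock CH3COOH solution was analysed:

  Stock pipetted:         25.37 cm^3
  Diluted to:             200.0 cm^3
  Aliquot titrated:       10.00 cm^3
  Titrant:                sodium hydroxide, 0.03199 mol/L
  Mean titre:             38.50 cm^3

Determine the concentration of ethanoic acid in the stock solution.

0.9709 mol/L

CH3COOH + NaOH → CH3COONa + H2O
n(NaOH) = 0.03850 × 0.03199 = 1.232 × 10^-3 mol
n(CH3COOH) in the aliquot = 1.232 × 10^-3 mol (1:1 ratio)
[CH3COOH]_dilute = 1.232 × 10^-3 / 0.01000 = 0.1232 mol/L
Dilution factor = 200.0 / 25.37 = 7.883
[CH3COOH]_stock = 0.1232 × 7.883 = 0.9709 mol/L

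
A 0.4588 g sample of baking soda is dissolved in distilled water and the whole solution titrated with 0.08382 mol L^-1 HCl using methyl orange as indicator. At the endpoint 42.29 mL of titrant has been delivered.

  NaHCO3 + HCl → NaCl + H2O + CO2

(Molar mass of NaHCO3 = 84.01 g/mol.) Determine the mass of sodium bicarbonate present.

n(HCl) = 0.04229 L × 0.08382 mol/L = 3.545 × 10^-3 mol
n(NaHCO3) = 3.545 × 10^-3 mol (1:1 ratio)
mass of NaHCO3 = 3.545 × 10^-3 × 84.01 g/mol = 0.2978 g

0.2978 g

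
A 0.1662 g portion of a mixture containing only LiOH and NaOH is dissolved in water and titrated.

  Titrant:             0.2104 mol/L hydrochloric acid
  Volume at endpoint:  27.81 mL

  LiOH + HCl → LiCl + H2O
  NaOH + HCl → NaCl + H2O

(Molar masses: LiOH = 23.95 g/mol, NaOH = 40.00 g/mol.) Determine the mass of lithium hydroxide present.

n(HCl) = 0.02781 × 0.2104 = 5.851 × 10^-3 mol
Let x = n(LiOH), y = n(NaOH).
Titrant: 1x + 1y = 5.851 × 10^-3;  mass: 23.95x + 40.00y = 0.1662
Solving, x = 4.227 × 10^-3 mol, y = 1.624 × 10^-3 mol
mass of LiOH = 4.227 × 10^-3 × 23.95 = 0.1012 g

0.1012 g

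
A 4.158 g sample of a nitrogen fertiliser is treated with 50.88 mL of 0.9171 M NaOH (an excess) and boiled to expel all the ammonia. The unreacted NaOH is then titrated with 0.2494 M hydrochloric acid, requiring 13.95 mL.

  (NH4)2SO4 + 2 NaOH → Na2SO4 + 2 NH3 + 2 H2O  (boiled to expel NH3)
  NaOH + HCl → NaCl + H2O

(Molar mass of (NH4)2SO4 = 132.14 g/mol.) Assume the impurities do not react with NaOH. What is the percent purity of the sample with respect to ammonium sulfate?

n(NaOH) added = 0.05088 × 0.9171 = 0.04666 mol
n(HCl) used in back-titration = 0.01395 × 0.2494 = 3.479 × 10^-3 mol
n(NaOH) left over = 3.479 × 10^-3 mol (1:1 ratio)
n(NaOH) consumed by analyte = 0.04666 − 3.479 × 10^-3 = 0.04318 mol
From the 1:2 ratio, n((NH4)2SO4) = 1/2 × 0.04318 = 0.02159 mol
mass of (NH4)2SO4 = 0.02159 × 132.14 = 2.853 g
% (NH4)2SO4 = 2.853 / 4.158 × 100 = 68.62 %

68.62 %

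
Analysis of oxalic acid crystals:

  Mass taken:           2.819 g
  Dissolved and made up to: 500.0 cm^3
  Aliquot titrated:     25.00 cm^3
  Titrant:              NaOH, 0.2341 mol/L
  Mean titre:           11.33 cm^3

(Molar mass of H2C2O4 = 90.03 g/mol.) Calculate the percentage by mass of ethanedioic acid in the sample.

H2C2O4 + 2 NaOH → Na2C2O4 + 2 H2O
n(NaOH) per titration = 0.01133 × 0.2341 = 2.652 × 10^-3 mol
From the 1:2 ratio, n(H2C2O4) in each aliquot = 1/2 × 2.652 × 10^-3 = 1.326 × 10^-3 mol
n(H2C2O4) in the whole flask = 1.326 × 10^-3 × 500.0/25.00 = 0.02652 mol
mass of H2C2O4 = 0.02652 × 90.03 = 2.388 g
% H2C2O4 = 2.388 / 2.819 × 100 = 84.71 %

84.71 %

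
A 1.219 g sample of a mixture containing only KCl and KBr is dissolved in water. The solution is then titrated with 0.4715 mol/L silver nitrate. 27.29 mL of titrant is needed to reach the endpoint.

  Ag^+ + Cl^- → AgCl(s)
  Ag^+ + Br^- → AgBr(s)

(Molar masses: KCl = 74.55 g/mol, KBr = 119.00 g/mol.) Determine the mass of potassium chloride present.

n(AgNO3) = 0.02729 × 0.4715 = 0.01287 mol
Let x = n(KCl), y = n(KBr).
Titrant: 1x + 1y = 0.01287;  mass: 74.55x + 119.00y = 1.219
Solving, x = 7.024 × 10^-3 mol, y = 5.844 × 10^-3 mol
mass of KCl = 7.024 × 10^-3 × 74.55 = 0.5236 g

0.5236 g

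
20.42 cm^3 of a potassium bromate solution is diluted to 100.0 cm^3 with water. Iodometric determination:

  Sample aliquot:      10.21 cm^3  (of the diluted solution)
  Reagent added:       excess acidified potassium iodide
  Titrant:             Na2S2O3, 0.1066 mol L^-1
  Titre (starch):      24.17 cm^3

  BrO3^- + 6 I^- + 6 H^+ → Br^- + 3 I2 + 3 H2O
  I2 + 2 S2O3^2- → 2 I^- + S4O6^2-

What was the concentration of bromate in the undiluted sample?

0.2060 mol/L

n(S2O3^2-) = 0.02417 × 0.1066 = 2.577 × 10^-3 mol
n(I2) = n(S2O3^2-)/2 = 1.288 × 10^-3 mol
From the 1:3 ratio, n(BrO3^-) in the aliquot = 1/3 × 1.288 × 10^-3 = 4.294 × 10^-4 mol
[BrO3^-]_dilute = 4.294 × 10^-4 / 0.01021 = 0.04206 mol/L
[BrO3^-]_original = 0.04206 × 100.0/20.42 = 0.2060 mol/L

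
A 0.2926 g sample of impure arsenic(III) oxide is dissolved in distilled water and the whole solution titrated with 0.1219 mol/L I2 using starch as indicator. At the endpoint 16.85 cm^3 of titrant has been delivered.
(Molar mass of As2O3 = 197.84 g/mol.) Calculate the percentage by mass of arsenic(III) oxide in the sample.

As2O3 + 2 I2 + 2 H2O → As2O5 + 4 HI
n(I2) = 0.01685 L × 0.1219 mol/L = 2.054 × 10^-3 mol
From the 1:2 ratio, n(As2O3) = 1/2 × 2.054 × 10^-3 = 1.027 × 10^-3 mol
mass of As2O3 = 1.027 × 10^-3 × 197.84 g/mol = 0.2032 g
% As2O3 = 0.2032 / 0.2926 × 100 = 69.44 %

69.44 %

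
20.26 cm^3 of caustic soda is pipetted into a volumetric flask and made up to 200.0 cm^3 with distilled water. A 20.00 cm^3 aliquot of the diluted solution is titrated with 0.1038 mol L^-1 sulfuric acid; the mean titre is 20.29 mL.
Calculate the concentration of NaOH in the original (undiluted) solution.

2 NaOH + H2SO4 → Na2SO4 + 2 H2O
n(H2SO4) = 0.02029 × 0.1038 = 2.106 × 10^-3 mol
From the 2:1 ratio, n(NaOH) in the aliquot = 2/1 × 2.106 × 10^-3 = 4.212 × 10^-3 mol
[NaOH]_dilute = 4.212 × 10^-3 / 0.02000 = 0.2106 mol/L
Dilution factor = 200.0 / 20.26 = 9.872
[NaOH]_stock = 0.2106 × 9.872 = 2.079 mol/L

2.079 mol/L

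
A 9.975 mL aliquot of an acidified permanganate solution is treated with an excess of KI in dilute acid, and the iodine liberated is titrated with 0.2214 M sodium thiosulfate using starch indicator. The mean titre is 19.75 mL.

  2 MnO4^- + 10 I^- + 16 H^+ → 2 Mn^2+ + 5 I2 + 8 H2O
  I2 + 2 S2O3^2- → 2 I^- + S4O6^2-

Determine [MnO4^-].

n(S2O3^2-) = 0.01975 × 0.2214 = 4.373 × 10^-3 mol
n(I2) = n(S2O3^2-)/2 = 2.186 × 10^-3 mol
From the 2:5 ratio, n(MnO4^-) in the aliquot = 2/5 × 2.186 × 10^-3 = 8.745 × 10^-4 mol
[MnO4^-] = 8.745 × 10^-4 / 0.009975 = 0.08767 mol/L

0.08767 M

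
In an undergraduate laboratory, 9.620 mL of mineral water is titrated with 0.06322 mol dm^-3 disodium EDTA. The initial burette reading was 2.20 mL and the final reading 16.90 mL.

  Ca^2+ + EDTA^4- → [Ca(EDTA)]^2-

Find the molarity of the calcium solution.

n(EDTA) = 0.01470 L × 0.06322 mol/L = 9.293 × 10^-4 mol
n(Ca2+) = 9.293 × 10^-4 mol (1:1 mole ratio)
[Ca2+] = 9.293 × 10^-4 mol / 0.009620 L = 0.09660 mol/L

0.09660 mol/L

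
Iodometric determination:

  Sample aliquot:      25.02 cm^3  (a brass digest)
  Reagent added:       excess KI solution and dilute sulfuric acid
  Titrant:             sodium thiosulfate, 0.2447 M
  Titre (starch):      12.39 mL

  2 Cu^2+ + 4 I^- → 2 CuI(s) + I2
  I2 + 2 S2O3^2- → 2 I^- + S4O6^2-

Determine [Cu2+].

0.1212 M

n(S2O3^2-) = 0.01239 × 0.2447 = 3.032 × 10^-3 mol
n(I2) = n(S2O3^2-)/2 = 1.516 × 10^-3 mol
From the 2:1 ratio, n(Cu2+) in the aliquot = 2/1 × 1.516 × 10^-3 = 3.032 × 10^-3 mol
[Cu2+] = 3.032 × 10^-3 / 0.02502 = 0.1212 mol/L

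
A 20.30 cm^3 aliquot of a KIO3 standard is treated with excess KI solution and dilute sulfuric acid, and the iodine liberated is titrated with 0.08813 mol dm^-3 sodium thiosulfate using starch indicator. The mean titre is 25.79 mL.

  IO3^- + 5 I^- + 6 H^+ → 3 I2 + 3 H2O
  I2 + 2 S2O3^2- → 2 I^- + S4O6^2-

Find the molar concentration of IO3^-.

n(S2O3^2-) = 0.02579 × 0.08813 = 2.273 × 10^-3 mol
n(I2) = n(S2O3^2-)/2 = 1.136 × 10^-3 mol
From the 1:3 ratio, n(IO3^-) in the aliquot = 1/3 × 1.136 × 10^-3 = 3.788 × 10^-4 mol
[IO3^-] = 3.788 × 10^-4 / 0.02030 = 0.01866 mol/L

0.01866 mol/L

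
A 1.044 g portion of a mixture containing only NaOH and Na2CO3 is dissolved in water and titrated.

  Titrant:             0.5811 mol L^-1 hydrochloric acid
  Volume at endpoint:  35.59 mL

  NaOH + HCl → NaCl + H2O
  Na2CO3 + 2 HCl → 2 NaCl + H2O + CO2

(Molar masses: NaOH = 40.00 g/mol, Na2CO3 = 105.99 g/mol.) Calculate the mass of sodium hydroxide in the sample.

n(HCl) = 0.03559 × 0.5811 = 0.02068 mol
Let x = n(NaOH), y = n(Na2CO3).
Titrant: 1x + 2y = 0.02068;  mass: 40.00x + 105.99y = 1.044
Solving, x = 4.002 × 10^-3 mol, y = 8.340 × 10^-3 mol
mass of NaOH = 4.002 × 10^-3 × 40.00 = 0.1601 g

0.1601 g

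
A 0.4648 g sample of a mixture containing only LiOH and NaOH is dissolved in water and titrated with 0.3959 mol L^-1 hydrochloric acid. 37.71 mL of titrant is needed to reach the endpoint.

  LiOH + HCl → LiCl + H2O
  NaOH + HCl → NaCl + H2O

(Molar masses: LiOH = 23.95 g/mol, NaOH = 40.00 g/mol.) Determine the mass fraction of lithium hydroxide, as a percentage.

42.50 %

n(HCl) = 0.03771 × 0.3959 = 0.01493 mol
Let x = n(LiOH), y = n(NaOH).
Titrant: 1x + 1y = 0.01493;  mass: 23.95x + 40.00y = 0.4648
Solving, x = 8.248 × 10^-3 mol, y = 6.682 × 10^-3 mol
mass of LiOH = 8.248 × 10^-3 × 23.95 = 0.1975 g
% LiOH = 0.1975 / 0.4648 × 100 = 42.50 %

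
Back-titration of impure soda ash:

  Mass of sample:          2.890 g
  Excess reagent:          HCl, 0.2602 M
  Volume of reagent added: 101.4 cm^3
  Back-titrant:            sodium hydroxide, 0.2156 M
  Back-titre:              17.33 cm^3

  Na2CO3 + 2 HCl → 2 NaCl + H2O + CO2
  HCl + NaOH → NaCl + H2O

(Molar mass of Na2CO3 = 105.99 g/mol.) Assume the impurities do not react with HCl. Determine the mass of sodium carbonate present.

n(HCl) added = 0.1014 × 0.2602 = 0.02638 mol
n(NaOH) used in back-titration = 0.01733 × 0.2156 = 3.736 × 10^-3 mol
n(HCl) left over = 3.736 × 10^-3 mol (1:1 ratio)
n(HCl) consumed by analyte = 0.02638 − 3.736 × 10^-3 = 0.02265 mol
From the 1:2 ratio, n(Na2CO3) = 1/2 × 0.02265 = 0.01132 mol
mass of Na2CO3 = 0.01132 × 105.99 = 1.200 g

1.200 g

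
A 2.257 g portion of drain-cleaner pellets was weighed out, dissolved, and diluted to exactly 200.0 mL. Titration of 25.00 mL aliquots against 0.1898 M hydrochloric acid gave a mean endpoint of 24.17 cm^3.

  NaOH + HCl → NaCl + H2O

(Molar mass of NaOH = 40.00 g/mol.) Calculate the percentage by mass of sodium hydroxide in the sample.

n(HCl) per titration = 0.02417 × 0.1898 = 4.587 × 10^-3 mol
n(NaOH) in each aliquot = 4.587 × 10^-3 mol (1:1 ratio)
n(NaOH) in the whole flask = 4.587 × 10^-3 × 200.0/25.00 = 0.03670 mol
mass of NaOH = 0.03670 × 40.00 = 1.468 g
% NaOH = 1.468 / 2.257 × 100 = 65.04 %

65.04 %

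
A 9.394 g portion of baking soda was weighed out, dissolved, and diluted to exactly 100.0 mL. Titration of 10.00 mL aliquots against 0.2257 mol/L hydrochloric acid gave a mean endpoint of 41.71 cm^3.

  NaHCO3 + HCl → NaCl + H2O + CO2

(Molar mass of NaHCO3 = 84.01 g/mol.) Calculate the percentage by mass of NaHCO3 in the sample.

n(HCl) per titration = 0.04171 × 0.2257 = 9.414 × 10^-3 mol
n(NaHCO3) in each aliquot = 9.414 × 10^-3 mol (1:1 ratio)
n(NaHCO3) in the whole flask = 9.414 × 10^-3 × 100.0/10.00 = 0.09414 mol
mass of NaHCO3 = 0.09414 × 84.01 = 7.909 g
% NaHCO3 = 7.909 / 9.394 × 100 = 84.19 %

84.19 %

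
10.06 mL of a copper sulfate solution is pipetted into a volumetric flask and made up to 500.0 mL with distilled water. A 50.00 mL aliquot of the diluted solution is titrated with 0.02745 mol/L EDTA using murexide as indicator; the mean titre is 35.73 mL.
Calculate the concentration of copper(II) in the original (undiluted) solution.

0.9749 mol/L

Cu^2+ + EDTA^4- → [Cu(EDTA)]^2-
n(EDTA) = 0.03573 × 0.02745 = 9.808 × 10^-4 mol
n(Cu2+) in the aliquot = 9.808 × 10^-4 mol (1:1 ratio)
[Cu2+]_dilute = 9.808 × 10^-4 / 0.05000 = 0.01962 mol/L
Dilution factor = 500.0 / 10.06 = 49.70
[Cu2+]_stock = 0.01962 × 49.70 = 0.9749 mol/L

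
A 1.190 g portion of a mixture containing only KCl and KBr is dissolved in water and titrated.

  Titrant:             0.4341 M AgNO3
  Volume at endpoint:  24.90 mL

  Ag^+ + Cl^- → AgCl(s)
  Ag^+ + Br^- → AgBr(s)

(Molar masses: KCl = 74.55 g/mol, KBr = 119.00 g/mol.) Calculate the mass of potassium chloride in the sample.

n(AgNO3) = 0.02490 × 0.4341 = 0.01081 mol
Let x = n(KCl), y = n(KBr).
Titrant: 1x + 1y = 0.01081;  mass: 74.55x + 119.00y = 1.190
Solving, x = 2.166 × 10^-3 mol, y = 8.643 × 10^-3 mol
mass of KCl = 2.166 × 10^-3 × 74.55 = 0.1615 g

0.1615 g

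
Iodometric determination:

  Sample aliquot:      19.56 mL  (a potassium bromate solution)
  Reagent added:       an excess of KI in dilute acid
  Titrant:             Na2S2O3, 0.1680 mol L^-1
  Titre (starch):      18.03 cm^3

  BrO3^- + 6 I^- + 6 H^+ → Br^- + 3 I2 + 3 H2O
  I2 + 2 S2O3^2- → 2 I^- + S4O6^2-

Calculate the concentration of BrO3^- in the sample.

n(S2O3^2-) = 0.01803 × 0.1680 = 3.029 × 10^-3 mol
n(I2) = n(S2O3^2-)/2 = 1.515 × 10^-3 mol
From the 1:3 ratio, n(BrO3^-) in the aliquot = 1/3 × 1.515 × 10^-3 = 5.048 × 10^-4 mol
[BrO3^-] = 5.048 × 10^-4 / 0.01956 = 0.02581 mol/L

0.02581 mol/L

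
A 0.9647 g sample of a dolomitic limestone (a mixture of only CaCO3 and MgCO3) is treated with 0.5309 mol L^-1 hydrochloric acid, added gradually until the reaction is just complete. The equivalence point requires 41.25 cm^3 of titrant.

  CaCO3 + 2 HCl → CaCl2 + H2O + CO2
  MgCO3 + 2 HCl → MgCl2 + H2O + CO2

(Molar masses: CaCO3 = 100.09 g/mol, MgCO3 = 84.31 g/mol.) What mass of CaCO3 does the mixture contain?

n(HCl) = 0.04125 × 0.5309 = 0.02190 mol
Let x = n(CaCO3), y = n(MgCO3).
Titrant: 2x + 2y = 0.02190;  mass: 100.09x + 84.31y = 0.9647
Solving, x = 2.631 × 10^-3 mol, y = 8.319 × 10^-3 mol
mass of CaCO3 = 2.631 × 10^-3 × 100.09 = 0.2634 g

0.2634 g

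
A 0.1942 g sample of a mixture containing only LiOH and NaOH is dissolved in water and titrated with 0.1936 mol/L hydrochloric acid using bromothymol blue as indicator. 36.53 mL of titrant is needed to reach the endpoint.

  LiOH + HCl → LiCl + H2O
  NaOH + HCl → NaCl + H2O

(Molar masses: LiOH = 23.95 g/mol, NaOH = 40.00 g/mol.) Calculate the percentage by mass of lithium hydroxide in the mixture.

n(HCl) = 0.03653 × 0.1936 = 7.072 × 10^-3 mol
Let x = n(LiOH), y = n(NaOH).
Titrant: 1x + 1y = 7.072 × 10^-3;  mass: 23.95x + 40.00y = 0.1942
Solving, x = 5.526 × 10^-3 mol, y = 1.546 × 10^-3 mol
mass of LiOH = 5.526 × 10^-3 × 23.95 = 0.1323 g
% LiOH = 0.1323 / 0.1942 × 100 = 68.15 %

68.15 %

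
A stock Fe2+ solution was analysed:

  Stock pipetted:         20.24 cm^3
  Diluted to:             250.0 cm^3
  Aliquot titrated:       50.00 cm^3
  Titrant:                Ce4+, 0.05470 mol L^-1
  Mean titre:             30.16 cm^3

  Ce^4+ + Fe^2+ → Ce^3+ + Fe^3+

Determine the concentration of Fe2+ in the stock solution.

n(Ce4+) = 0.03016 × 0.05470 = 1.650 × 10^-3 mol
n(Fe2+) in the aliquot = 1.650 × 10^-3 mol (1:1 ratio)
[Fe2+]_dilute = 1.650 × 10^-3 / 0.05000 = 0.03300 mol/L
Dilution factor = 250.0 / 20.24 = 12.35
[Fe2+]_stock = 0.03300 × 12.35 = 0.4075 mol/L

0.4075 mol/L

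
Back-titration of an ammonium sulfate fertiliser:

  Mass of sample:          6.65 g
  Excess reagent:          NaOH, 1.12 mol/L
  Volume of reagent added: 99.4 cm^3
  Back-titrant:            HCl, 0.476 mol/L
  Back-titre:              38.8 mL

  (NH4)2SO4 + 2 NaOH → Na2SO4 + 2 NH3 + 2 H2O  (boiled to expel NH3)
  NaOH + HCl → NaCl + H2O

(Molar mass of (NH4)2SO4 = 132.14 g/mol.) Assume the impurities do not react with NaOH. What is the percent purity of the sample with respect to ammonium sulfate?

92.3 %

n(NaOH) added = 0.0994 × 1.12 = 0.111 mol
n(HCl) used in back-titration = 0.0388 × 0.476 = 0.0185 mol
n(NaOH) left over = 0.0185 mol (1:1 ratio)
n(NaOH) consumed by analyte = 0.111 − 0.0185 = 0.0929 mol
From the 1:2 ratio, n((NH4)2SO4) = 1/2 × 0.0929 = 0.0464 mol
mass of (NH4)2SO4 = 0.0464 × 132.14 = 6.14 g
% (NH4)2SO4 = 6.14 / 6.65 × 100 = 92.3 %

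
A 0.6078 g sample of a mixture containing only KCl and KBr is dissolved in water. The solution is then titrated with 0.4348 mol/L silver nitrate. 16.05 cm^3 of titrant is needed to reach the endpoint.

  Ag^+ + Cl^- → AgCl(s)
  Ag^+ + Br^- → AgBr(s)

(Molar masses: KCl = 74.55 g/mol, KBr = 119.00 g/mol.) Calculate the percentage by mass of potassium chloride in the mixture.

61.44 %

n(AgNO3) = 0.01605 × 0.4348 = 6.979 × 10^-3 mol
Let x = n(KCl), y = n(KBr).
Titrant: 1x + 1y = 6.979 × 10^-3;  mass: 74.55x + 119.00y = 0.6078
Solving, x = 5.009 × 10^-3 mol, y = 1.970 × 10^-3 mol
mass of KCl = 5.009 × 10^-3 × 74.55 = 0.3734 g
% KCl = 0.3734 / 0.6078 × 100 = 61.44 %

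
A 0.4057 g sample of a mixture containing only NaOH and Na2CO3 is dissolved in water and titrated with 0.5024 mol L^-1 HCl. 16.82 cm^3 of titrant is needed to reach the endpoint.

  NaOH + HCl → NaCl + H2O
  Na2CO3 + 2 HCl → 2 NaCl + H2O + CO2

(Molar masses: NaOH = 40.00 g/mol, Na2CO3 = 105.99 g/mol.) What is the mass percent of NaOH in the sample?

n(HCl) = 0.01682 × 0.5024 = 8.450 × 10^-3 mol
Let x = n(NaOH), y = n(Na2CO3).
Titrant: 1x + 2y = 8.450 × 10^-3;  mass: 40.00x + 105.99y = 0.4057
Solving, x = 3.242 × 10^-3 mol, y = 2.604 × 10^-3 mol
mass of NaOH = 3.242 × 10^-3 × 40.00 = 0.1297 g
% NaOH = 0.1297 / 0.4057 × 100 = 31.96 %

31.96 %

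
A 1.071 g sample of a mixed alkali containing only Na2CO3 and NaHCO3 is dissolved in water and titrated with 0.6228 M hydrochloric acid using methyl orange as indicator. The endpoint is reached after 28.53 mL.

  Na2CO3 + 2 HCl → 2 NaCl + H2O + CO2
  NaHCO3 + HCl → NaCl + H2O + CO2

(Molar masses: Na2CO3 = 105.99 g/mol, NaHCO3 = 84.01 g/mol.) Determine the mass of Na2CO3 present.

n(HCl) = 0.02853 × 0.6228 = 0.01777 mol
Let x = n(Na2CO3), y = n(NaHCO3).
Titrant: 2x + 1y = 0.01777;  mass: 105.99x + 84.01y = 1.071
Solving, x = 6.799 × 10^-3 mol, y = 4.171 × 10^-3 mol
mass of Na2CO3 = 6.799 × 10^-3 × 105.99 = 0.7206 g

0.7206 g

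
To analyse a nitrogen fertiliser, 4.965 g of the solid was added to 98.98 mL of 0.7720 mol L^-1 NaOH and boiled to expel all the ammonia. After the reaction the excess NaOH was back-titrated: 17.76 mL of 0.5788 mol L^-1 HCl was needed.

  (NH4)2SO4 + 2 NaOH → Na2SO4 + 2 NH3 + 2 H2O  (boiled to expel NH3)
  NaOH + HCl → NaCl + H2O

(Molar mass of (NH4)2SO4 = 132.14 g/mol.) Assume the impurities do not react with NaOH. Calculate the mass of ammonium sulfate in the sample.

4.369 g

n(NaOH) added = 0.09898 × 0.7720 = 0.07641 mol
n(HCl) used in back-titration = 0.01776 × 0.5788 = 0.01028 mol
n(NaOH) left over = 0.01028 mol (1:1 ratio)
n(NaOH) consumed by analyte = 0.07641 − 0.01028 = 0.06613 mol
From the 1:2 ratio, n((NH4)2SO4) = 1/2 × 0.06613 = 0.03307 mol
mass of (NH4)2SO4 = 0.03307 × 132.14 = 4.369 g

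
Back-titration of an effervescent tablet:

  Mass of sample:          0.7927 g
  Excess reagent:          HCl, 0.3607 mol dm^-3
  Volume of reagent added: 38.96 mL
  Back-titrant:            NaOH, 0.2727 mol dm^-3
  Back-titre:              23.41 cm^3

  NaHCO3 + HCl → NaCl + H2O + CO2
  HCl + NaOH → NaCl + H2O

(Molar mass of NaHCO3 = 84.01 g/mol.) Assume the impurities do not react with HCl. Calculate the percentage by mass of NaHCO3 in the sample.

n(HCl) added = 0.03896 × 0.3607 = 0.01405 mol
n(NaOH) used in back-titration = 0.02341 × 0.2727 = 6.384 × 10^-3 mol
n(HCl) left over = 6.384 × 10^-3 mol (1:1 ratio)
n(HCl) consumed by analyte = 0.01405 − 6.384 × 10^-3 = 7.669 × 10^-3 mol
n(NaHCO3) = 7.669 × 10^-3 mol (1:1 ratio)
mass of NaHCO3 = 7.669 × 10^-3 × 84.01 = 0.6443 g
% NaHCO3 = 0.6443 / 0.7927 × 100 = 81.28 %

81.28 %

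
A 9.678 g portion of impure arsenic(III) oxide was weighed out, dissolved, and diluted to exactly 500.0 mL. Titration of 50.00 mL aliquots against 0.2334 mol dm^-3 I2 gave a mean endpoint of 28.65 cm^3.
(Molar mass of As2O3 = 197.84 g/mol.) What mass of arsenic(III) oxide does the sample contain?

6.615 g

As2O3 + 2 I2 + 2 H2O → As2O5 + 4 HI
n(I2) per titration = 0.02865 × 0.2334 = 6.687 × 10^-3 mol
From the 1:2 ratio, n(As2O3) in each aliquot = 1/2 × 6.687 × 10^-3 = 3.343 × 10^-3 mol
n(As2O3) in the whole flask = 3.343 × 10^-3 × 500.0/50.00 = 0.03343 mol
mass of As2O3 = 0.03343 × 197.84 = 6.615 g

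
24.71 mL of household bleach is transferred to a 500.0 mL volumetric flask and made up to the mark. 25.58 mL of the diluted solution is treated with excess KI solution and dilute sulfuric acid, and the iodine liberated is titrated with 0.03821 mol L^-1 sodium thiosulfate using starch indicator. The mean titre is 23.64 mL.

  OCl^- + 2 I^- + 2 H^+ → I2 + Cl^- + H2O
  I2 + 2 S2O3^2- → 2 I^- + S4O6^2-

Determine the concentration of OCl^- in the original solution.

0.3573 mol/L

n(S2O3^2-) = 0.02364 × 0.03821 = 9.033 × 10^-4 mol
n(I2) = n(S2O3^2-)/2 = 4.516 × 10^-4 mol
n(OCl^-) in the aliquot = 4.516 × 10^-4 mol (1:1 ratio)
[OCl^-]_dilute = 4.516 × 10^-4 / 0.02558 = 0.01766 mol/L
[OCl^-]_original = 0.01766 × 500.0/24.71 = 0.3573 mol/L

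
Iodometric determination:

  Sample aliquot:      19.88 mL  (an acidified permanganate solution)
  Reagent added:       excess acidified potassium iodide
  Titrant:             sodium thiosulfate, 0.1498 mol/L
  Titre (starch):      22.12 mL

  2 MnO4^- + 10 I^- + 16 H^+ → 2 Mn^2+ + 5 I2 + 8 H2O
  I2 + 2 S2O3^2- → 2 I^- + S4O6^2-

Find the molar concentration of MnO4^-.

0.03334 mol/L

n(S2O3^2-) = 0.02212 × 0.1498 = 3.314 × 10^-3 mol
n(I2) = n(S2O3^2-)/2 = 1.657 × 10^-3 mol
From the 2:5 ratio, n(MnO4^-) in the aliquot = 2/5 × 1.657 × 10^-3 = 6.627 × 10^-4 mol
[MnO4^-] = 6.627 × 10^-4 / 0.01988 = 0.03334 mol/L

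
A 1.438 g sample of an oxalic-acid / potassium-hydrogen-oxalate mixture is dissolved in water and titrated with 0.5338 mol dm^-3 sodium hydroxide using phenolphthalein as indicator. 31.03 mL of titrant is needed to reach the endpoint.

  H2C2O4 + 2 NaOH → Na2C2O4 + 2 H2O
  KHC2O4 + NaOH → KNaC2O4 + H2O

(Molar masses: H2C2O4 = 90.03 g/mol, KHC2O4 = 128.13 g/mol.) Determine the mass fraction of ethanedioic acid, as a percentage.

25.77 %

n(NaOH) = 0.03103 × 0.5338 = 0.01656 mol
Let x = n(H2C2O4), y = n(KHC2O4).
Titrant: 2x + 1y = 0.01656;  mass: 90.03x + 128.13y = 1.438
Solving, x = 4.117 × 10^-3 mol, y = 8.330 × 10^-3 mol
mass of H2C2O4 = 4.117 × 10^-3 × 90.03 = 0.3706 g
% H2C2O4 = 0.3706 / 1.438 × 100 = 25.77 %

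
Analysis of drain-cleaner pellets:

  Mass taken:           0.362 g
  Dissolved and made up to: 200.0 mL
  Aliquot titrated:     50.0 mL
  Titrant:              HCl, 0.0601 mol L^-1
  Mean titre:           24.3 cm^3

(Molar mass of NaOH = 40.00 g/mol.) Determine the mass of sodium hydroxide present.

NaOH + HCl → NaCl + H2O
n(HCl) per titration = 0.0243 × 0.0601 = 1.46 × 10^-3 mol
n(NaOH) in each aliquot = 1.46 × 10^-3 mol (1:1 ratio)
n(NaOH) in the whole flask = 1.46 × 10^-3 × 200.0/50.0 = 5.84 × 10^-3 mol
mass of NaOH = 5.84 × 10^-3 × 40.00 = 0.234 g

0.234 g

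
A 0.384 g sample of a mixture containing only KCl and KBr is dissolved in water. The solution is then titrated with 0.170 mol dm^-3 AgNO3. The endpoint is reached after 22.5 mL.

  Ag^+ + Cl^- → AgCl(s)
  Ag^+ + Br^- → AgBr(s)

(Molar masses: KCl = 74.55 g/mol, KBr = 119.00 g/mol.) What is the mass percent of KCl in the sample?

n(AgNO3) = 0.0225 × 0.170 = 3.83 × 10^-3 mol
Let x = n(KCl), y = n(KBr).
Titrant: 1x + 1y = 3.83 × 10^-3;  mass: 74.55x + 119.00y = 0.384
Solving, x = 1.60 × 10^-3 mol, y = 2.22 × 10^-3 mol
mass of KCl = 1.60 × 10^-3 × 74.55 = 0.119 g
% KCl = 0.119 / 0.384 × 100 = 31.1 %

31.1 %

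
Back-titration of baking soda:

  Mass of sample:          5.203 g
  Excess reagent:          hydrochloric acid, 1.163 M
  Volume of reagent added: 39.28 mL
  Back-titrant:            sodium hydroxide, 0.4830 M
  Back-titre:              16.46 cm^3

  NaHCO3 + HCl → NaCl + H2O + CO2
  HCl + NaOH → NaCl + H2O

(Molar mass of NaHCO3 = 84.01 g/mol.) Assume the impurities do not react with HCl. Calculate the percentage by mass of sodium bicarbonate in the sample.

60.92 %

n(HCl) added = 0.03928 × 1.163 = 0.04568 mol
n(NaOH) used in back-titration = 0.01646 × 0.4830 = 7.950 × 10^-3 mol
n(HCl) left over = 7.950 × 10^-3 mol (1:1 ratio)
n(HCl) consumed by analyte = 0.04568 − 7.950 × 10^-3 = 0.03773 mol
n(NaHCO3) = 0.03773 mol (1:1 ratio)
mass of NaHCO3 = 0.03773 × 84.01 = 3.170 g
% NaHCO3 = 3.170 / 5.203 × 100 = 60.92 %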